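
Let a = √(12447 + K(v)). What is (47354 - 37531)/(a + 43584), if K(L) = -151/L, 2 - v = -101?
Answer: 2004406368/8893359949 - 893*√132034670/17786719898 ≈ 0.22481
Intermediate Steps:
v = 103 (v = 2 - 1*(-101) = 2 + 101 = 103)
a = √132034670/103 (a = √(12447 - 151/103) = √(1281890/103) = √132034670/103 ≈ 111.56)
(47354 - 37531)/(a + 43584) = (47354 - 37531)/(√132034670/103 + 43584) = 9823/(43584 + √132034670/103)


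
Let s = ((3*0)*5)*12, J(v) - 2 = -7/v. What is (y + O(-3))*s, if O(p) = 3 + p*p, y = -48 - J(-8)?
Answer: 0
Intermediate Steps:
J(v) = 2 - 7/v
y = -407/8 (y = -48 - (2 - 7/(-8)) = -48 - (2 - 7*(-⅛)) = -48 - (2 + 7/8) = -48 - 1*23/8 = -48 - 23/8 = -407/8 ≈ -50.875)
s = 0 (s = (0*5)*12 = 0*12 = 0)
O(p) = 3 + p²
(y + O(-3))*s = (-407/8 + (3 + (-3)²))*0 = (-407/8 + (3 + 9))*0 = (-407/8 + 12)*0 = -311/8*0 = 0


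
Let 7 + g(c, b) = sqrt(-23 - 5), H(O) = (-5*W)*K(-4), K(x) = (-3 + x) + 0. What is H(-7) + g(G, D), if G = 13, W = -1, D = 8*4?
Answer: -42 + 2*I*sqrt(7) ≈ -42.0 + 5.2915*I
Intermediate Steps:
D = 32
K(x) = -3 + x
H(O) = -35 (H(O) = (-5*(-1))*(-3 - 4) = 5*(-7) = -35)
g(c, b) = -7 + 2*I*sqrt(7) (g(c, b) = -7 + sqrt(-23 - 5) = -7 + sqrt(-28) = -7 + 2*I*sqrt(7))
H(-7) + g(G, D) = -35 + (-7 + 2*I*sqrt(7)) = -42 + 2*I*sqrt(7)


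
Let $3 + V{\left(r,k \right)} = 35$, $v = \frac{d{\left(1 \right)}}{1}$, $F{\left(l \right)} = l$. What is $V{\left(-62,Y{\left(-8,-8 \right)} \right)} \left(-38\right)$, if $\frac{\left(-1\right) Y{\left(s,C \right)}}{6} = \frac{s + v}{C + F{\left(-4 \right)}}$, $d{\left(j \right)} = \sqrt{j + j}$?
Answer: $-1216$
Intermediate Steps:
$d{\left(j \right)} = \sqrt{2} \sqrt{j}$ ($d{\left(j \right)} = \sqrt{2 j} = \sqrt{2} \sqrt{j}$)
$v = \sqrt{2}$ ($v = \frac{\sqrt{2} \sqrt{1}}{1} = \sqrt{2} \cdot 1 \cdot 1 = \sqrt{2} \cdot 1 = \sqrt{2} \approx 1.4142$)
$Y{\left(s,C \right)} = - \frac{6 \left(s + \sqrt{2}\right)}{-4 + C}$ ($Y{\left(s,C \right)} = - 6 \frac{s + \sqrt{2}}{C - 4} = - 6 \frac{s + \sqrt{2}}{-4 + C} = - \frac{6 \left(s + \sqrt{2}\right)}{-4 + C}$)
$V{\left(r,k \right)} = 32$ ($V{\left(r,k \right)} = -3 + 35 = 32$)
$V{\left(-62,Y{\left(-8,-8 \right)} \right)} \left(-38\right) = 32 \left(-38\right) = -1216$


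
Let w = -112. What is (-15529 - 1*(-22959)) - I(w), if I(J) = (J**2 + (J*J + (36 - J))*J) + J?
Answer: 1416502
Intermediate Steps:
I(J) = J + J**2 + J*(36 + J**2 - J) (I(J) = (J**2 + (J**2 + (36 - J))*J) + J = (J**2 + (36 + J**2 - J)*J) + J = (J**2 + J*(36 + J**2 - J)) + J = J + J**2 + J*(36 + J**2 - J))
(-15529 - 1*(-22959)) - I(w) = (-15529 - 1*(-22959)) - (-112)*(37 + (-112)**2) = (-15529 + 22959) - (-112)*(37 + 12544) = 7430 - (-112)*12581 = 7430 - 1*(-1409072) = 7430 + 1409072 = 1416502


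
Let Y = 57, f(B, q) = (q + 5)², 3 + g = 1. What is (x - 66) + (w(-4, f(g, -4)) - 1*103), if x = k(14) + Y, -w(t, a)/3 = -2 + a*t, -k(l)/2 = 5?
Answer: -104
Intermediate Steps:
g = -2 (g = -3 + 1 = -2)
f(B, q) = (5 + q)²
k(l) = -10 (k(l) = -2*5 = -10)
w(t, a) = 6 - 3*a*t (w(t, a) = -3*(-2 + a*t) = 6 - 3*a*t)
x = 47 (x = -10 + 57 = 47)
(x - 66) + (w(-4, f(g, -4)) - 1*103) = (47 - 66) + ((6 - 3*(5 - 4)²*(-4)) - 1*103) = -19 + ((6 - 3*1²*(-4)) - 103) = -19 + ((6 - 3*1*(-4)) - 103) = -19 + ((6 + 12) - 103) = -19 + (18 - 103) = -19 - 85 = -104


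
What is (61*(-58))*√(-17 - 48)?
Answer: -3538*I*√65 ≈ -28524.0*I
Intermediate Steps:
(61*(-58))*√(-17 - 48) = -3538*I*√65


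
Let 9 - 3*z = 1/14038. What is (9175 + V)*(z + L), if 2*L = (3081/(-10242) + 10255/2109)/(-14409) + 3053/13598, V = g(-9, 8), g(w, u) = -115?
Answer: 2585109893193370647880/91685458604647401 ≈ 28195.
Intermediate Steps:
V = -115
L = 8785883221871/78374804335074 (L = ((3081/(-10242) + 10255/2109)/(-14409) + 3053/13598)/2 = ((3081*(-1/10242) + 10255*(1/2109))*(-1/14409) + 3053*(1/13598))/2 = ((-1027/3414 + 10255/2109)*(-1/14409) + 3053/13598)/2 = ((3649403/800014)*(-1/14409) + 3053/13598)/2 = (-3649403/11527401726 + 3053/13598)/2 = (½)*(8785883221871/39187402167537) = 8785883221871/78374804335074 ≈ 0.11210)
z = 126341/42114 (z = 3 - ⅓/14038 = 3 - ⅓*1/14038 = 3 - 1/42114 = 126341/42114 ≈ 3.0000)
(9175 + V)*(z + L) = (9175 - 115)*(126341/42114 + 8785883221871/78374804335074) = 9060*(855996653375288294/275056375813942203) = 2585109893193370647880/91685458604647401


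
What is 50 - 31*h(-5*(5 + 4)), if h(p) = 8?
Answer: -198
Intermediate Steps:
50 - 31*h(-5*(5 + 4)) = 50 - 31*8 = 50 - 248 = -198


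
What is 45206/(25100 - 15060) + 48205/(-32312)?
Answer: 122089759/40551560 ≈ 3.0107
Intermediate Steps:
45206/(25100 - 15060) + 48205/(-32312) = 45206/10040 + 48205*(-1/32312) = 45206*(1/10040) - 48205/32312 = 22603/5020 - 48205/32312 = 122089759/40551560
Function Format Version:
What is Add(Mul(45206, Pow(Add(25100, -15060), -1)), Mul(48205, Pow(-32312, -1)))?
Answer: Rational(122089759, 40551560) ≈ 3.0107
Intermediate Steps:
Add(Mul(45206, Pow(Add(25100, -15060), -1)), Mul(48205, Pow(-32312, -1))) = Add(Mul(45206, Pow(10040, -1)), Mul(48205, Rational(-1, 32312))) = Add(Mul(45206, Rational(1, 10040)), Rational(-48205, 32312)) = Add(Rational(22603, 5020), Rational(-48205, 32312)) = Rational(122089759, 40551560)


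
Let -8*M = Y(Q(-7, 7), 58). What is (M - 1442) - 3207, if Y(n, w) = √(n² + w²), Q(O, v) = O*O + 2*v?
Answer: -4649 - √7333/8 ≈ -4659.7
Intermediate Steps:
Q(O, v) = O² + 2*v
M = -√7333/8 (M = -√(((-7)² + 2*7)² + 58²)/8 = -√((49 + 14)² + 3364)/8 = -√(63² + 3364)/8 = -√(3969 + 3364)/8 = -√7333/8 ≈ -10.704)
(M - 1442) - 3207 = (-√7333/8 - 1442) - 3207 = (-1442 - √7333/8) - 3207 = -4649 - √7333/8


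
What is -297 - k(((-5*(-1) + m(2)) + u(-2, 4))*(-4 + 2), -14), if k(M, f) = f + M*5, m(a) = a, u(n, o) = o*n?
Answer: -293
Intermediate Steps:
u(n, o) = n*o
k(M, f) = f + 5*M
-297 - k(((-5*(-1) + m(2)) + u(-2, 4))*(-4 + 2), -14) = -297 - (-14 + 5*(((-5*(-1) + 2) - 2*4)*(-4 + 2))) = -297 - (-14 + 5*(((5 + 2) - 8)*(-2))) = -297 - (-14 + 5*((7 - 8)*(-2))) = -297 - (-14 + 5*(-1*(-2))) = -297 - (-14 + 5*2) = -297 - (-14 + 10) = -297 - 1*(-4) = -297 + 4 = -293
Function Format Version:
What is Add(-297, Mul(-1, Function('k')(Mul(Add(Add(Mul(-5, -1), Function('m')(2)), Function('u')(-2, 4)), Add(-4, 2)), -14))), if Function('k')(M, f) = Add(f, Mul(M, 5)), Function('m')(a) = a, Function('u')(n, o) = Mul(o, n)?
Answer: -293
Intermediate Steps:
Function('u')(n, o) = Mul(n, o)
Function('k')(M, f) = Add(f, Mul(5, M))
Add(-297, Mul(-1, Function('k')(Mul(Add(Add(Mul(-5, -1), Function('m')(2)), Function('u')(-2, 4)), Add(-4, 2)), -14))) = Add(-297, Mul(-1, Add(-14, Mul(5, Mul(Add(Add(Mul(-5, -1), 2), Mul(-2, 4)), Add(-4, 2)))))) = Add(-297, Mul(-1, Add(-14, Mul(5, Mul(Add(Add(5, 2), -8), -2))))) = Add(-297, Mul(-1, Add(-14, Mul(5, Mul(Add(7, -8), -2))))) = Add(-297, Mul(-1, Add(-14, Mul(5, Mul(-1, -2))))) = Add(-297, Mul(-1, Add(-14, Mul(5, 2)))) = Add(-297, Mul(-1, Add(-14, 10))) = Add(-297, Mul(-1, -4)) = Add(-297, 4) = -293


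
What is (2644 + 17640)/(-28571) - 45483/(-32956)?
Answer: 631015289/941585876 ≈ 0.67016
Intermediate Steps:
(2644 + 17640)/(-28571) - 45483/(-32956) = 20284*(-1/28571) - 45483*(-1/32956) = -20284/28571 + 45483/32956 = 631015289/941585876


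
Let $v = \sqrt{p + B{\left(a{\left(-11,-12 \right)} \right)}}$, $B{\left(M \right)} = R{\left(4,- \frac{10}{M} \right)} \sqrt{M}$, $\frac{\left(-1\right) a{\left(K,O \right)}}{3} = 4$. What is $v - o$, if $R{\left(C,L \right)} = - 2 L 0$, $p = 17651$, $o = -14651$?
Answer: $14651 + \sqrt{17651} \approx 14784.0$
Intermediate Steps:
$R{\left(C,L \right)} = 0$
$a{\left(K,O \right)} = -12$ ($a{\left(K,O \right)} = \left(-3\right) 4 = -12$)
$B{\left(M \right)} = 0$ ($B{\left(M \right)} = 0 \sqrt{M} = 0$)
$v = \sqrt{17651}$ ($v = \sqrt{17651 + 0} = \sqrt{17651} \approx 132.86$)
$v - o = \sqrt{17651} - -14651 = \sqrt{17651} + 14651 = 14651 + \sqrt{17651}$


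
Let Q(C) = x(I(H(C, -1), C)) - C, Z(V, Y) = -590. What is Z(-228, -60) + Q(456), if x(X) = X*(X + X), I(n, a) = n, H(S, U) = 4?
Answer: -1014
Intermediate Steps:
x(X) = 2*X² (x(X) = X*(2*X) = 2*X²)
Q(C) = 32 - C (Q(C) = 2*4² - C = 2*16 - C = 32 - C)
Z(-228, -60) + Q(456) = -590 + (32 - 1*456) = -590 + (32 - 456) = -590 - 424 = -1014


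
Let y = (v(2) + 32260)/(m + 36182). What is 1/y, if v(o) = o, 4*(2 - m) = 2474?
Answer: 71131/64524 ≈ 1.1024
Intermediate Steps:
m = -1233/2 (m = 2 - 1/4*2474 = 2 - 1237/2 = -1233/2 ≈ -616.50)
y = 64524/71131 (y = (2 + 32260)/(-1233/2 + 36182) = 32262/(71131/2) = 32262*(2/71131) = 64524/71131 ≈ 0.90711)
1/y = 1/(64524/71131) = 71131/64524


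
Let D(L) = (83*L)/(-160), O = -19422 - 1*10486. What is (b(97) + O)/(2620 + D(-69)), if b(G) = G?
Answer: -4769760/424927 ≈ -11.225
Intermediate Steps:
O = -29908 (O = -19422 - 10486 = -29908)
D(L) = -83*L/160 (D(L) = (83*L)*(-1/160) = -83*L/160)
(b(97) + O)/(2620 + D(-69)) = (97 - 29908)/(2620 - 83/160*(-69)) = -29811/(2620 + 5727/160) = -29811/424927/160 = -29811*160/424927 = -4769760/424927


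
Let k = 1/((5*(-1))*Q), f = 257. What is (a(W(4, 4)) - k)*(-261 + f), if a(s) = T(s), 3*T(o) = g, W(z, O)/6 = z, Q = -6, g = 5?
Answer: -98/15 ≈ -6.5333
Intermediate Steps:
W(z, O) = 6*z
T(o) = 5/3 (T(o) = (1/3)*5 = 5/3)
a(s) = 5/3
k = 1/30 (k = 1/((5*(-1))*(-6)) = 1/(-5*(-6)) = 1/30 ≈ 0.033333)
(a(W(4, 4)) - k)*(-261 + f) = (5/3 - 1*1/30)*(-261 + 257) = (5/3 - 1/30)*(-4) = (49/30)*(-4) = -98/15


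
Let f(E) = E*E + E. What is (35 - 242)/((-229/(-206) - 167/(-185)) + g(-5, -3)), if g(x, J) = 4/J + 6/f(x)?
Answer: -2366631/11216 ≈ -211.00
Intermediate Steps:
f(E) = E + E**2 (f(E) = E**2 + E = E + E**2)
g(x, J) = 4/J + 6/(x*(1 + x)) (g(x, J) = 4/J + 6/((x*(1 + x))) = 4/J + 6*(1/(x*(1 + x))) = 4/J + 6/(x*(1 + x)))
(35 - 242)/((-229/(-206) - 167/(-185)) + g(-5, -3)) = (35 - 242)/((-229/(-206) - 167/(-185)) + 2*(3*(-3) + 2*(-5)*(1 - 5))/(-3*(-5)*(1 - 5))) = -207/((-229*(-1/206) - 167*(-1/185)) + 2*(-1/3)*(-1/5)*(-9 + 2*(-5)*(-4))/(-4)) = -207/((229/206 + 167/185) + 2*(-1/3)*(-1/5)*(-1/4)*(-9 + 40)) = -207/(76767/38110 + 2*(-1/3)*(-1/5)*(-1/4)*31) = -207/(76767/38110 - 31/30) = -207/11216/11433 = -207*11433/11216 = -2366631/11216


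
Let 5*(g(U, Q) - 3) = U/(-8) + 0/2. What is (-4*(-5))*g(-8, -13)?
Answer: 64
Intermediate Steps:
g(U, Q) = 3 - U/40 (g(U, Q) = 3 + (U/(-8) + 0/2)/5 = 3 + (U*(-1/8) + 0*(1/2))/5 = 3 + (-U/8 + 0)/5 = 3 + (-U/8)/5 = 3 - U/40)
(-4*(-5))*g(-8, -13) = (-4*(-5))*(3 - 1/40*(-8)) = 20*(3 + 1/5) = 20*(16/5) = 64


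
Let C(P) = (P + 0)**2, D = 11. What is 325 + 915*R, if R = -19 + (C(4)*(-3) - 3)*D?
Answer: -530375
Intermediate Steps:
C(P) = P**2
R = -580 (R = -19 + (4**2*(-3) - 3)*11 = -19 + (16*(-3) - 3)*11 = -19 + (-48 - 3)*11 = -19 - 51*11 = -19 - 561 = -580)
325 + 915*R = 325 + 915*(-580) = 325 - 530700 = -530375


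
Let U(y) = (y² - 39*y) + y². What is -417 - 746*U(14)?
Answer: 114467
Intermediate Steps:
U(y) = -39*y + 2*y²
-417 - 746*U(14) = -417 - 10444*(-39 + 2*14) = -417 - 10444*(-39 + 28) = -417 - 10444*(-11) = -417 - 746*(-154) = -417 + 114884 = 114467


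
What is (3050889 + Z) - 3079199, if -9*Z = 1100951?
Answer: -1355741/9 ≈ -1.5064e+5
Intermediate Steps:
Z = -1100951/9 (Z = -1/9*1100951 = -1100951/9 ≈ -1.2233e+5)
(3050889 + Z) - 3079199 = (3050889 - 1100951/9) - 3079199 = 26357050/9 - 3079199 = -1355741/9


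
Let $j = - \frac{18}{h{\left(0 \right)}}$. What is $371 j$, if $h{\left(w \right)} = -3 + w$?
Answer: $2226$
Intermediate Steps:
$j = 6$ ($j = - \frac{18}{-3 + 0} = - \frac{18}{-3} = \left(-18\right) \left(- \frac{1}{3}\right) = 6$)
$371 j = 371 \cdot 6 = 2226$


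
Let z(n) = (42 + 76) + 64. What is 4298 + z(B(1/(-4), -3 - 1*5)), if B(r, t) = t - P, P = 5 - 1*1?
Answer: 4480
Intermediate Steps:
P = 4 (P = 5 - 1 = 4)
B(r, t) = -4 + t (B(r, t) = t - 1*4 = t - 4 = -4 + t)
z(n) = 182 (z(n) = 118 + 64 = 182)
4298 + z(B(1/(-4), -3 - 1*5)) = 4298 + 182 = 4480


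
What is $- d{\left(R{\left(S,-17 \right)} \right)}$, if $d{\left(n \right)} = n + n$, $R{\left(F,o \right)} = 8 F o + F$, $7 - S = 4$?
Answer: $810$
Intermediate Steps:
$S = 3$ ($S = 7 - 4 = 3$)
$R{\left(F,o \right)} = F + 8 F o$ ($R{\left(F,o \right)} = 8 F o + F = F + 8 F o$)
$d{\left(n \right)} = 2 n$
$- d{\left(R{\left(S,-17 \right)} \right)} = - 2 \cdot 3 \left(1 + 8 \left(-17\right)\right) = - 2 \cdot 3 \left(1 - 136\right) = - 2 \cdot 3 \left(-135\right) = - 2 \left(-405\right) = \left(-1\right) \left(-810\right) = 810$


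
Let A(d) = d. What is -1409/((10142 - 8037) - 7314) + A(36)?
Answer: 188933/5209 ≈ 36.271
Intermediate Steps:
-1409/((10142 - 8037) - 7314) + A(36) = -1409/((10142 - 8037) - 7314) + 36 = -1409/(2105 - 7314) + 36 = -1409/(-5209) + 36 = -1409*(-1/5209) + 36 = 1409/5209 + 36 = 188933/5209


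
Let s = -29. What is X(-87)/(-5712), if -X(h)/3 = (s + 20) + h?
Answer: -6/119 ≈ -0.050420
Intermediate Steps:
X(h) = 27 - 3*h (X(h) = -3*((-29 + 20) + h) = -3*(-9 + h) = 27 - 3*h)
X(-87)/(-5712) = (27 - 3*(-87))/(-5712) = (27 + 261)*(-1/5712) = 288*(-1/5712) = -6/119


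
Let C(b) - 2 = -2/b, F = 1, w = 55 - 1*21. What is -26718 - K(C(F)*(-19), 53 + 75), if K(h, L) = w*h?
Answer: -26718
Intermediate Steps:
w = 34 (w = 55 - 21 = 34)
C(b) = 2 - 2/b
K(h, L) = 34*h
-26718 - K(C(F)*(-19), 53 + 75) = -26718 - 34*(2 - 2/1)*(-19) = -26718 - 34*(2 - 2*1)*(-19) = -26718 - 34*(2 - 2)*(-19) = -26718 - 34*0*(-19) = -26718 - 34*0 = -26718 - 1*0 = -26718 + 0 = -26718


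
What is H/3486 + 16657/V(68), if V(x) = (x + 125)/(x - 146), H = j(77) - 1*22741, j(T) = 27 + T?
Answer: -4533540497/672798 ≈ -6738.3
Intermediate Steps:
H = -22637 (H = (27 + 77) - 1*22741 = 104 - 22741 = -22637)
V(x) = (125 + x)/(-146 + x)
H/3486 + 16657/V(68) = -22637/3486 + 16657/(((125 + 68)/(-146 + 68))) = -22637*1/3486 + 16657/((193/(-78))) = -22637/3486 + 16657/((-1/78*193)) = -22637/3486 + 16657/(-193/78) = -22637/3486 + 16657*(-78/193) = -22637/3486 - 1299246/193 = -4533540497/672798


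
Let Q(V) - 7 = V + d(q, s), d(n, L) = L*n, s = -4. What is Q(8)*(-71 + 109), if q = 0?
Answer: 570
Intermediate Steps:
Q(V) = 7 + V (Q(V) = 7 + (V - 4*0) = 7 + (V + 0) = 7 + V)
Q(8)*(-71 + 109) = (7 + 8)*(-71 + 109) = 15*38 = 570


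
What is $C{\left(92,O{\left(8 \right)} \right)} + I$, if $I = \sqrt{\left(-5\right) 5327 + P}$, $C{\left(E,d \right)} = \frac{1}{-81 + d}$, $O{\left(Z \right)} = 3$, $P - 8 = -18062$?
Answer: $- \frac{1}{78} + i \sqrt{44689} \approx -0.012821 + 211.4 i$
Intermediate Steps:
$P = -18054$ ($P = 8 - 18062 = -18054$)
$I = i \sqrt{44689}$ ($I = \sqrt{\left(-5\right) 5327 - 18054} = \sqrt{-26635 - 18054} = \sqrt{-44689} = i \sqrt{44689} \approx 211.4 i$)
$C{\left(92,O{\left(8 \right)} \right)} + I = \frac{1}{-81 + 3} + i \sqrt{44689} = \frac{1}{-78} + i \sqrt{44689} = - \frac{1}{78} + i \sqrt{44689}$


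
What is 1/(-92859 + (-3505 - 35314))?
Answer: -1/131678 ≈ -7.5943e-6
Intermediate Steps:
1/(-92859 + (-3505 - 35314)) = 1/(-92859 - 38819) = 1/(-131678) = -1/131678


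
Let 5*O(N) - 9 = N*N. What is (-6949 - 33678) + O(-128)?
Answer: -186742/5 ≈ -37348.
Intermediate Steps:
O(N) = 9/5 + N²/5 (O(N) = 9/5 + (N*N)/5 = 9/5 + N²/5)
(-6949 - 33678) + O(-128) = (-6949 - 33678) + (9/5 + (⅕)*(-128)²) = -40627 + (9/5 + (⅕)*16384) = -40627 + (9/5 + 16384/5) = -40627 + 16393/5 = -186742/5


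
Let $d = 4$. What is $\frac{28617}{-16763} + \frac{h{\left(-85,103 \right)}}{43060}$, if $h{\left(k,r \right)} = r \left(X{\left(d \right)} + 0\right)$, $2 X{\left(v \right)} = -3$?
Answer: $- \frac{2469675807}{1443629560} \approx -1.7107$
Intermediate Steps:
$X{\left(v \right)} = - \frac{3}{2}$ ($X{\left(v \right)} = \frac{1}{2} \left(-3\right) = - \frac{3}{2}$)
$h{\left(k,r \right)} = - \frac{3 r}{2}$ ($h{\left(k,r \right)} = r \left(- \frac{3}{2} + 0\right) = r \left(- \frac{3}{2}\right) = - \frac{3 r}{2}$)
$\frac{28617}{-16763} + \frac{h{\left(-85,103 \right)}}{43060} = \frac{28617}{-16763} + \frac{\left(- \frac{3}{2}\right) 103}{43060} = 28617 \left(- \frac{1}{16763}\right) - \frac{309}{86120} = - \frac{28617}{16763} - \frac{309}{86120} = - \frac{2469675807}{1443629560}$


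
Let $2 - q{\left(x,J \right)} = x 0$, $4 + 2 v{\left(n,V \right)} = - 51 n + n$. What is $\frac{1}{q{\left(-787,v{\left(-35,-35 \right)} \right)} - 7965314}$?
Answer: $- \frac{1}{7965312} \approx -1.2554 \cdot 10^{-7}$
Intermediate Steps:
$v{\left(n,V \right)} = -2 - 25 n$ ($v{\left(n,V \right)} = -2 + \frac{- 51 n + n}{2} = -2 + \frac{\left(-50\right) n}{2} = -2 - 25 n$)
$q{\left(x,J \right)} = 2$ ($q{\left(x,J \right)} = 2 - x 0 = 2 - 0 = 2 + 0 = 2$)
$\frac{1}{q{\left(-787,v{\left(-35,-35 \right)} \right)} - 7965314} = \frac{1}{2 - 7965314} = \frac{1}{-7965312} = - \frac{1}{7965312}$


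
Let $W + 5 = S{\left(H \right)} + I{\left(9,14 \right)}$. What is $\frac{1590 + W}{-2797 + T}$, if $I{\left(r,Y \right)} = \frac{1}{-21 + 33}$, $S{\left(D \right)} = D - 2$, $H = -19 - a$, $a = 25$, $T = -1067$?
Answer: $- \frac{803}{2016} \approx -0.39831$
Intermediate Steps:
$H = -44$ ($H = -19 - 25 = -44$)
$S{\left(D \right)} = -2 + D$
$I{\left(r,Y \right)} = \frac{1}{12}$
$W = - \frac{611}{12}$ ($W = -5 + \left(\left(-2 - 44\right) + \frac{1}{12}\right) = -5 + \left(-46 + \frac{1}{12}\right) = -5 - \frac{551}{12} = - \frac{611}{12} \approx -50.917$)
$\frac{1590 + W}{-2797 + T} = \frac{1590 - \frac{611}{12}}{-2797 - 1067} = \frac{18469}{12 \left(-3864\right)} = \frac{18469}{12} \left(- \frac{1}{3864}\right) = - \frac{803}{2016}$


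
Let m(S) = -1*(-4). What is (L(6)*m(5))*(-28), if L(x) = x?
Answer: -672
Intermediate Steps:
m(S) = 4
(L(6)*m(5))*(-28) = (6*4)*(-28) = 24*(-28) = -672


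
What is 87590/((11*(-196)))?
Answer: -43795/1078 ≈ -40.626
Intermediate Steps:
87590/((11*(-196))) = 87590/(-2156) = 87590*(-1/2156) = -43795/1078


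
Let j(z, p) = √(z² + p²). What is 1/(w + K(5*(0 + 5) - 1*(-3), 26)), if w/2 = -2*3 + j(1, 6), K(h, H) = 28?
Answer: 4/27 - √37/54 ≈ 0.035504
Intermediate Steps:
j(z, p) = √(p² + z²)
w = -12 + 2*√37 (w = 2*(-2*3 + √(6² + 1²)) = 2*(-6 + √(36 + 1)) = 2*(-6 + √37) = -12 + 2*√37 ≈ 0.16552)
1/(w + K(5*(0 + 5) - 1*(-3), 26)) = 1/((-12 + 2*√37) + 28) = 1/(16 + 2*√37)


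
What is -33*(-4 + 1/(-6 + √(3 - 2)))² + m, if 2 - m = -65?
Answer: -12878/25 ≈ -515.12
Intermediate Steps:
m = 67 (m = 2 - 1*(-65) = 2 + 65 = 67)
-33*(-4 + 1/(-6 + √(3 - 2)))² + m = -33*(-4 + 1/(-6 + √(3 - 2)))² + 67 = -33*(-4 + 1/(-6 + √1))² + 67 = -33*(-4 + 1/(-6 + 1))² + 67 = -33*(-4 + 1/(-5))² + 67 = -33*(-4 - ⅕)² + 67 = -33*(-21/5)² + 67 = -33*441/25 + 67 = -14553/25 + 67 = -12878/25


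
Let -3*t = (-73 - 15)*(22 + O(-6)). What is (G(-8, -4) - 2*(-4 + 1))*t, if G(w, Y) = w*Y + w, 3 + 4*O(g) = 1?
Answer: 18920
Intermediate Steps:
O(g) = -½ (O(g) = -¾ + (¼)*1 = -¾ + ¼ = -½)
G(w, Y) = w + Y*w (G(w, Y) = Y*w + w = w + Y*w)
t = 1892/3 (t = -(-73 - 15)*(22 - ½)/3 = -(-88)*43/(3*2) = -⅓*(-1892) = 1892/3 ≈ 630.67)
(G(-8, -4) - 2*(-4 + 1))*t = (-8*(1 - 4) - 2*(-4 + 1))*(1892/3) = (-8*(-3) - 2*(-3))*(1892/3) = (24 + 6)*(1892/3) = 30*(1892/3) = 18920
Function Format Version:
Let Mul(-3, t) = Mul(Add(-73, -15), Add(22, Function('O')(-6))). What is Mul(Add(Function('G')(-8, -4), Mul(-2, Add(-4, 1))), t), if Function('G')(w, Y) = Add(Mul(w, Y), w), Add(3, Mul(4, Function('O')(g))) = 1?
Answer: 18920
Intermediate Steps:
Function('O')(g) = Rational(-1, 2) (Function('O')(g) = Add(Rational(-3, 4), Mul(Rational(1, 4), 1)) = Add(Rational(-3, 4), Rational(1, 4)) = Rational(-1, 2))
Function('G')(w, Y) = Add(w, Mul(Y, w)) (Function('G')(w, Y) = Add(Mul(Y, w), w) = Add(w, Mul(Y, w)))
t = Rational(1892, 3) (t = Mul(Rational(-1, 3), Mul(Add(-73, -15), Add(22, Rational(-1, 2)))) = Mul(Rational(-1, 3), Mul(-88, Rational(43, 2))) = Mul(Rational(-1, 3), -1892) = Rational(1892, 3) ≈ 630.67)
Mul(Add(Function('G')(-8, -4), Mul(-2, Add(-4, 1))), t) = Mul(Add(Mul(-8, Add(1, -4)), Mul(-2, Add(-4, 1))), Rational(1892, 3)) = Mul(Add(Mul(-8, -3), Mul(-2, -3)), Rational(1892, 3)) = Mul(Add(24, 6), Rational(1892, 3)) = Mul(30, Rational(1892, 3)) = 18920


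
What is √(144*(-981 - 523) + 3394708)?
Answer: 2*√794533 ≈ 1782.7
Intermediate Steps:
√(144*(-981 - 523) + 3394708) = √(144*(-1504) + 3394708) = √(-216576 + 3394708) = √3178132 = 2*√794533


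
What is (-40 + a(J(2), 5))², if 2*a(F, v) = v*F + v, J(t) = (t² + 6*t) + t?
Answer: 225/4 ≈ 56.250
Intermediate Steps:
J(t) = t² + 7*t
a(F, v) = v/2 + F*v/2 (a(F, v) = (v*F + v)/2 = (F*v + v)/2 = (v + F*v)/2 = v/2 + F*v/2)
(-40 + a(J(2), 5))² = (-40 + (½)*5*(1 + 2*(7 + 2)))² = (-40 + (½)*5*(1 + 2*9))² = (-40 + (½)*5*(1 + 18))² = (-40 + (½)*5*19)² = (-40 + 95/2)² = (15/2)² = 225/4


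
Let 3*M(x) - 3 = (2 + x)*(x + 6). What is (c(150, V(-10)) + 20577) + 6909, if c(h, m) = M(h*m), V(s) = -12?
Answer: 1102691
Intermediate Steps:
M(x) = 1 + (2 + x)*(6 + x)/3 (M(x) = 1 + ((2 + x)*(x + 6))/3 = 1 + ((2 + x)*(6 + x))/3 = 1 + (2 + x)*(6 + x)/3)
c(h, m) = 5 + h²*m²/3 + 8*h*m/3 (c(h, m) = 5 + (h*m)²/3 + 8*(h*m)/3 = 5 + (h²*m²)/3 + 8*h*m/3 = 5 + h²*m²/3 + 8*h*m/3)
(c(150, V(-10)) + 20577) + 6909 = ((5 + (⅓)*150²*(-12)² + (8/3)*150*(-12)) + 20577) + 6909 = ((5 + (⅓)*22500*144 - 4800) + 20577) + 6909 = ((5 + 1080000 - 4800) + 20577) + 6909 = (1075205 + 20577) + 6909 = 1095782 + 6909 = 1102691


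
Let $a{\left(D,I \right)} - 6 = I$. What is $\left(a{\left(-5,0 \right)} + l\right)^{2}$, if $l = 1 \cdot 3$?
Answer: $81$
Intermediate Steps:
$a{\left(D,I \right)} = 6 + I$
$l = 3$
$\left(a{\left(-5,0 \right)} + l\right)^{2} = \left(\left(6 + 0\right) + 3\right)^{2} = \left(6 + 3\right)^{2} = 9^{2} = 81$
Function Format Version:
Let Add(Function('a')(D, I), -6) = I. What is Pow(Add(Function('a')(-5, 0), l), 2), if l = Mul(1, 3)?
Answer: 81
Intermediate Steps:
Function('a')(D, I) = Add(6, I)
l = 3
Pow(Add(Function('a')(-5, 0), l), 2) = Pow(Add(Add(6, 0), 3), 2) = Pow(Add(6, 3), 2) = Pow(9, 2) = 81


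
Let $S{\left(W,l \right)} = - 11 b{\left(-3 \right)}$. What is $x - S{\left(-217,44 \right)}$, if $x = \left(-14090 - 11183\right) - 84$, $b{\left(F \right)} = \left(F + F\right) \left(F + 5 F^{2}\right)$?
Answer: $-28129$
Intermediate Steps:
$b{\left(F \right)} = 2 F \left(F + 5 F^{2}\right)$
$S{\left(W,l \right)} = 2772$ ($S{\left(W,l \right)} = - 11 \left(-3\right)^{2} \left(2 + 10 \left(-3\right)\right) = - 11 \cdot 9 \left(2 - 30\right) = - 11 \cdot 9 \left(-28\right) = \left(-11\right) \left(-252\right) = 2772$)
$x = -25357$ ($x = -25273 - 84 = -25357$)
$x - S{\left(-217,44 \right)} = -25357 - 2772 = -28129$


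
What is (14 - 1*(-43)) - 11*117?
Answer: -1230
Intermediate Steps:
(14 - 1*(-43)) - 11*117 = (14 + 43) - 1287 = 57 - 1287 = -1230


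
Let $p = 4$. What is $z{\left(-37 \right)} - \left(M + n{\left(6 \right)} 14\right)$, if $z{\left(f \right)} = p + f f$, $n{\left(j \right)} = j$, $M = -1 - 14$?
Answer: $1304$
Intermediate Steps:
$M = -15$
$z{\left(f \right)} = 4 + f^{2}$ ($z{\left(f \right)} = 4 + f f = 4 + f^{2}$)
$z{\left(-37 \right)} - \left(M + n{\left(6 \right)} 14\right) = \left(4 + \left(-37\right)^{2}\right) - \left(-15 + 6 \cdot 14\right) = \left(4 + 1369\right) - \left(-15 + 84\right) = 1373 - 69 = 1304$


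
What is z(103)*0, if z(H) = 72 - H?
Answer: 0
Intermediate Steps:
z(103)*0 = (72 - 1*103)*0 = (72 - 103)*0 = -31*0 = 0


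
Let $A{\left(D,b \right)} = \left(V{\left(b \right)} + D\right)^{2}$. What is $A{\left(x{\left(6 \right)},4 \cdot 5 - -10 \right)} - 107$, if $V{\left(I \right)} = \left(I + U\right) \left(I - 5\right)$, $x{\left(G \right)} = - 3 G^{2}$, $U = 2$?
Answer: $478757$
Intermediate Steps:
$V{\left(I \right)} = \left(-5 + I\right) \left(2 + I\right)$ ($V{\left(I \right)} = \left(I + 2\right) \left(I - 5\right) = \left(2 + I\right) \left(-5 + I\right) = \left(-5 + I\right) \left(2 + I\right)$)
$A{\left(D,b \right)} = \left(-10 + D + b^{2} - 3 b\right)^{2}$ ($A{\left(D,b \right)} = \left(\left(-10 + b^{2} - 3 b\right) + D\right)^{2} = \left(-10 + D + b^{2} - 3 b\right)^{2}$)
$A{\left(x{\left(6 \right)},4 \cdot 5 - -10 \right)} - 107 = \left(-10 - 3 \cdot 6^{2} + \left(4 \cdot 5 - -10\right)^{2} - 3 \left(4 \cdot 5 - -10\right)\right)^{2} - 107 = \left(-10 - 108 + \left(20 + 10\right)^{2} - 3 \left(20 + 10\right)\right)^{2} - 107 = \left(-10 - 108 + 30^{2} - 90\right)^{2} - 107 = \left(-10 - 108 + 900 - 90\right)^{2} - 107 = 692^{2} - 107 = 478864 - 107 = 478757$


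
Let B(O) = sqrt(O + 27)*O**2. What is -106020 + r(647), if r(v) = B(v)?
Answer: -106020 + 418609*sqrt(674) ≈ 1.0762e+7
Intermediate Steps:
B(O) = O**2*sqrt(27 + O) (B(O) = sqrt(27 + O)*O**2 = O**2*sqrt(27 + O))
r(v) = v**2*sqrt(27 + v)
-106020 + r(647) = -106020 + 647**2*sqrt(27 + 647) = -106020 + 418609*sqrt(674)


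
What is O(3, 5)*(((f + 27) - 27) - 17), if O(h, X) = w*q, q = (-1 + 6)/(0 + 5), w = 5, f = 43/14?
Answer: -975/14 ≈ -69.643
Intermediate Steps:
f = 43/14 (f = 43*(1/14) = 43/14 ≈ 3.0714)
q = 1 (q = 5/5 = 5*(⅕) = 1)
O(h, X) = 5 (O(h, X) = 5*1 = 5)
O(3, 5)*(((f + 27) - 27) - 17) = 5*(((43/14 + 27) - 27) - 17) = 5*((421/14 - 27) - 17) = 5*(43/14 - 17) = 5*(-195/14) = -975/14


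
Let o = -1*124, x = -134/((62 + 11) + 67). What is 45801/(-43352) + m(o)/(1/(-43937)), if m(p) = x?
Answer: 63807750569/1517320 ≈ 42053.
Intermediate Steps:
x = -67/70 (x = -134/(73 + 67) = -134/140 = -134*1/140 = -67/70 ≈ -0.95714)
o = -124
m(p) = -67/70
45801/(-43352) + m(o)/(1/(-43937)) = 45801/(-43352) - 67/(70*(1/(-43937))) = 45801*(-1/43352) - 67/(70*(-1/43937)) = -45801/43352 - 67/70*(-43937) = -45801/43352 + 2943779/70 = 63807750569/1517320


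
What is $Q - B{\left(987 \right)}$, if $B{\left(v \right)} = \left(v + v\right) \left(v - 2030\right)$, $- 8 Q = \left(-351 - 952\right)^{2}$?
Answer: $\frac{14773247}{8} \approx 1.8467 \cdot 10^{6}$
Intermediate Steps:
$Q = - \frac{1697809}{8}$ ($Q = - \frac{\left(-351 - 952\right)^{2}}{8} = - \frac{\left(-1303\right)^{2}}{8} = \left(- \frac{1}{8}\right) 1697809 = - \frac{1697809}{8} \approx -2.1223 \cdot 10^{5}$)
$B{\left(v \right)} = 2 v \left(-2030 + v\right)$
$Q - B{\left(987 \right)} = - \frac{1697809}{8} - 2 \cdot 987 \left(-2030 + 987\right) = - \frac{1697809}{8} - 2 \cdot 987 \left(-1043\right) = - \frac{1697809}{8} - -2058882 = - \frac{1697809}{8} + 2058882 = \frac{14773247}{8}$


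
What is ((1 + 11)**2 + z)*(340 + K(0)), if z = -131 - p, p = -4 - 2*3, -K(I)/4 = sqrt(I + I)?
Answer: 7820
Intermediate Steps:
K(I) = -4*sqrt(2)*sqrt(I) (K(I) = -4*sqrt(I + I) = -4*sqrt(2)*sqrt(I))
p = -10 (p = -4 - 6 = -10)
z = -121 (z = -131 - 1*(-10) = -131 + 10 = -121)
((1 + 11)**2 + z)*(340 + K(0)) = ((1 + 11)**2 - 121)*(340 - 4*sqrt(2)*sqrt(0)) = (12**2 - 121)*(340 - 4*sqrt(2)*0) = (144 - 121)*(340 + 0) = 23*340 = 7820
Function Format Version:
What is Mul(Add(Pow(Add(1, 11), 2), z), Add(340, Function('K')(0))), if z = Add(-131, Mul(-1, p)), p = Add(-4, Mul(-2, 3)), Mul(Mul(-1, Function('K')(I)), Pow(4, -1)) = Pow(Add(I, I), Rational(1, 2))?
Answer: 7820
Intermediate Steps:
Function('K')(I) = Mul(-4, Pow(2, Rational(1, 2)), Pow(I, Rational(1, 2))) (Function('K')(I) = Mul(-4, Pow(Add(I, I), Rational(1, 2))) = Mul(-4, Pow(Mul(2, I), Rational(1, 2))) = Mul(-4, Mul(Pow(2, Rational(1, 2)), Pow(I, Rational(1, 2)))) = Mul(-4, Pow(2, Rational(1, 2)), Pow(I, Rational(1, 2))))
p = -10 (p = Add(-4, -6) = -10)
z = -121 (z = Add(-131, Mul(-1, -10)) = Add(-131, 10) = -121)
Mul(Add(Pow(Add(1, 11), 2), z), Add(340, Function('K')(0))) = Mul(Add(Pow(Add(1, 11), 2), -121), Add(340, Mul(-4, Pow(2, Rational(1, 2)), Pow(0, Rational(1, 2))))) = Mul(Add(Pow(12, 2), -121), Add(340, Mul(-4, Pow(2, Rational(1, 2)), 0))) = Mul(Add(144, -121), Add(340, 0)) = Mul(23, 340) = 7820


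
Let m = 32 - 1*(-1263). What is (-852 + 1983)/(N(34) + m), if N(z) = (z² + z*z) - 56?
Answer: 1131/3551 ≈ 0.31850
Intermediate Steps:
m = 1295 (m = 32 + 1263 = 1295)
N(z) = -56 + 2*z² (N(z) = (z² + z²) - 56 = 2*z² - 56 = -56 + 2*z²)
(-852 + 1983)/(N(34) + m) = (-852 + 1983)/((-56 + 2*34²) + 1295) = 1131/((-56 + 2*1156) + 1295) = 1131/((-56 + 2312) + 1295) = 1131/(2256 + 1295) = 1131/3551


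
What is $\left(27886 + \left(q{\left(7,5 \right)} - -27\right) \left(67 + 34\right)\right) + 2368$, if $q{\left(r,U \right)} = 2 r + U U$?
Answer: $36920$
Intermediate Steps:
$q{\left(r,U \right)} = U^{2} + 2 r$ ($q{\left(r,U \right)} = 2 r + U^{2} = U^{2} + 2 r$)
$\left(27886 + \left(q{\left(7,5 \right)} - -27\right) \left(67 + 34\right)\right) + 2368 = \left(27886 + \left(\left(5^{2} + 2 \cdot 7\right) - -27\right) \left(67 + 34\right)\right) + 2368 = \left(27886 + \left(\left(25 + 14\right) + 27\right) 101\right) + 2368 = \left(27886 + \left(39 + 27\right) 101\right) + 2368 = \left(27886 + 66 \cdot 101\right) + 2368 = \left(27886 + 6666\right) + 2368 = 34552 + 2368 = 36920$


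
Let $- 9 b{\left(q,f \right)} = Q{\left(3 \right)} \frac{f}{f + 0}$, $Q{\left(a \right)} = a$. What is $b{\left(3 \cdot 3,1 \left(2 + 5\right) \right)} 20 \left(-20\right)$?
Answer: $\frac{400}{3} \approx 133.33$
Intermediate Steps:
$b{\left(q,f \right)} = - \frac{1}{3}$ ($b{\left(q,f \right)} = - \frac{3 \frac{f}{f + 0}}{9} = - \frac{3 \frac{f}{f}}{9} = - \frac{3 \cdot 1}{9} = \left(- \frac{1}{9}\right) 3 = - \frac{1}{3}$)
$b{\left(3 \cdot 3,1 \left(2 + 5\right) \right)} 20 \left(-20\right) = \left(- \frac{1}{3}\right) 20 \left(-20\right) = \left(- \frac{20}{3}\right) \left(-20\right) = \frac{400}{3}$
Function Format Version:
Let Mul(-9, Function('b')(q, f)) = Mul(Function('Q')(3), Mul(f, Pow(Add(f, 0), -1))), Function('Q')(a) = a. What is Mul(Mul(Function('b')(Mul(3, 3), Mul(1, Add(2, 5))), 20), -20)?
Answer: Rational(400, 3) ≈ 133.33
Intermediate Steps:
Function('b')(q, f) = Rational(-1, 3) (Function('b')(q, f) = Mul(Rational(-1, 9), Mul(3, Mul(f, Pow(Add(f, 0), -1)))) = Mul(Rational(-1, 9), Mul(3, Mul(f, Pow(f, -1)))) = Mul(Rational(-1, 9), Mul(3, 1)) = Mul(Rational(-1, 9), 3) = Rational(-1, 3))
Mul(Mul(Function('b')(Mul(3, 3), Mul(1, Add(2, 5))), 20), -20) = Mul(Mul(Rational(-1, 3), 20), -20) = Mul(Rational(-20, 3), -20) = Rational(400, 3)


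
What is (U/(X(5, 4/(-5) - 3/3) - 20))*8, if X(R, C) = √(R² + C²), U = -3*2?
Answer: 4000/1549 + 40*√706/1549 ≈ 3.2684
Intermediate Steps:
U = -6
X(R, C) = √(C² + R²)
(U/(X(5, 4/(-5) - 3/3) - 20))*8 = (-6/(√((4/(-5) - 3/3)² + 5²) - 20))*8 = (-6/(√((4*(-⅕) - 3*⅓)² + 25) - 20))*8 = (-6/(√((-⅘ - 1)² + 25) - 20))*8 = (-6/(√((-9/5)² + 25) - 20))*8 = (-6/(√(81/25 + 25) - 20))*8 = (-6/(√(706/25) - 20))*8 = (-6/(√706/5 - 20))*8 = (-6/(-20 + √706/5))*8 = -6/(-20 + √706/5)*8 = -48/(-20 + √706/5)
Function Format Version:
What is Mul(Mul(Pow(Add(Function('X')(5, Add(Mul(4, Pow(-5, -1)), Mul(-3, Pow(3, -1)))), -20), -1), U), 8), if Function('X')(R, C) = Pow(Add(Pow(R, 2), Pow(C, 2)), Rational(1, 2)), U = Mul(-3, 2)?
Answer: Add(Rational(4000, 1549), Mul(Rational(40, 1549), Pow(706, Rational(1, 2)))) ≈ 3.2684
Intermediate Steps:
U = -6
Function('X')(R, C) = Pow(Add(Pow(C, 2), Pow(R, 2)), Rational(1, 2))
Mul(Mul(Pow(Add(Function('X')(5, Add(Mul(4, Pow(-5, -1)), Mul(-3, Pow(3, -1)))), -20), -1), U), 8) = Mul(Mul(Pow(Add(Pow(Add(Pow(Add(Mul(4, Pow(-5, -1)), Mul(-3, Pow(3, -1))), 2), Pow(5, 2)), Rational(1, 2)), -20), -1), -6), 8) = Mul(Mul(Pow(Add(Pow(Add(Pow(Add(Mul(4, Rational(-1, 5)), Mul(-3, Rational(1, 3))), 2), 25), Rational(1, 2)), -20), -1), -6), 8) = Mul(Mul(Pow(Add(Pow(Add(Pow(Add(Rational(-4, 5), -1), 2), 25), Rational(1, 2)), -20), -1), -6), 8) = Mul(Mul(Pow(Add(Pow(Add(Pow(Rational(-9, 5), 2), 25), Rational(1, 2)), -20), -1), -6), 8) = Mul(Mul(Pow(Add(Pow(Add(Rational(81, 25), 25), Rational(1, 2)), -20), -1), -6), 8) = Mul(Mul(Pow(Add(Pow(Rational(706, 25), Rational(1, 2)), -20), -1), -6), 8) = Mul(Mul(Pow(Add(Mul(Rational(1, 5), Pow(706, Rational(1, 2))), -20), -1), -6), 8) = Mul(Mul(Pow(Add(-20, Mul(Rational(1, 5), Pow(706, Rational(1, 2)))), -1), -6), 8) = Mul(Mul(-6, Pow(Add(-20, Mul(Rational(1, 5), Pow(706, Rational(1, 2)))), -1)), 8) = Mul(-48, Pow(Add(-20, Mul(Rational(1, 5), Pow(706, Rational(1, 2)))), -1))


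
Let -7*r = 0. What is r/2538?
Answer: 0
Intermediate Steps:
r = 0 (r = -⅐*0 = 0)
r/2538 = 0/2538 = (1/2538)*0 = 0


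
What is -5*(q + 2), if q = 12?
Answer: -70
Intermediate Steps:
-5*(q + 2) = -5*(12 + 2) = -5*14 = -70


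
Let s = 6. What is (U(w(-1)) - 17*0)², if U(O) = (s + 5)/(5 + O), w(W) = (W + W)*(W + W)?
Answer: 121/81 ≈ 1.4938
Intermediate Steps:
w(W) = 4*W² (w(W) = (2*W)*(2*W) = 4*W²)
U(O) = 11/(5 + O) (U(O) = (6 + 5)/(5 + O) = 11/(5 + O))
(U(w(-1)) - 17*0)² = (11/(5 + 4*(-1)²) - 17*0)² = (11/(5 + 4*1) + 0)² = (11/(5 + 4) + 0)² = (11/9 + 0)² = (11/9)² = 121/81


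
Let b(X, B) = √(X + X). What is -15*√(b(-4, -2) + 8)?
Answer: -15*√(8 + 2*I*√2) ≈ -43.065 - 7.3888*I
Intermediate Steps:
b(X, B) = √2*√X (b(X, B) = √(2*X) = √2*√X)
-15*√(b(-4, -2) + 8) = -15*√(√2*√(-4) + 8) = -15*√(√2*(2*I) + 8) = -15*√(2*I*√2 + 8) = -15*√(8 + 2*I*√2)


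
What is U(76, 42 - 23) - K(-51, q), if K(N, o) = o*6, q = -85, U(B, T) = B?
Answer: 586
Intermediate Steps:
K(N, o) = 6*o
U(76, 42 - 23) - K(-51, q) = 76 - 6*(-85) = 76 - 1*(-510) = 76 + 510 = 586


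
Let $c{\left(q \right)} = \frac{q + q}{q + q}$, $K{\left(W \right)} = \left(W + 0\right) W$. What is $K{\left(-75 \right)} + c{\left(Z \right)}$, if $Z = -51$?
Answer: $5626$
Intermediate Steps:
$K{\left(W \right)} = W^{2}$ ($K{\left(W \right)} = W W = W^{2}$)
$c{\left(q \right)} = 1$ ($c{\left(q \right)} = \frac{2 q}{2 q} = 2 q \frac{1}{2 q} = 1$)
$K{\left(-75 \right)} + c{\left(Z \right)} = \left(-75\right)^{2} + 1 = 5625 + 1 = 5626$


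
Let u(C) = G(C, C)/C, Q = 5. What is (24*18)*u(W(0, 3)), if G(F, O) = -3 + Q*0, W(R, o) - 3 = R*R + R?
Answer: -432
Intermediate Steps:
W(R, o) = 3 + R + R² (W(R, o) = 3 + (R*R + R) = 3 + (R² + R) = 3 + (R + R²) = 3 + R + R²)
G(F, O) = -3 (G(F, O) = -3 + 5*0 = -3 + 0 = -3)
u(C) = -3/C
(24*18)*u(W(0, 3)) = (24*18)*(-3/(3 + 0 + 0²)) = 432*(-3/(3 + 0 + 0)) = 432*(-3/3) = 432*(-3*⅓) = 432*(-1) = -432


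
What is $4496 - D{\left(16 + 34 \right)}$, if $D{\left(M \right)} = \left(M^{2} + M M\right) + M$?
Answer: $-554$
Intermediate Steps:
$D{\left(M \right)} = M + 2 M^{2}$ ($D{\left(M \right)} = \left(M^{2} + M^{2}\right) + M = 2 M^{2} + M = M + 2 M^{2}$)
$4496 - D{\left(16 + 34 \right)} = 4496 - \left(16 + 34\right) \left(1 + 2 \left(16 + 34\right)\right) = 4496 - 50 \left(1 + 2 \cdot 50\right) = 4496 - 50 \left(1 + 100\right) = 4496 - 50 \cdot 101 = 4496 - 5050 = -554$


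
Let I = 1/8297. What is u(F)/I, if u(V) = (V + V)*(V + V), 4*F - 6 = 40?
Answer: 4389113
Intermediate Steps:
F = 23/2 (F = 3/2 + (1/4)*40 = 3/2 + 10 = 23/2 ≈ 11.500)
I = 1/8297 ≈ 0.00012053
u(V) = 4*V**2 (u(V) = (2*V)*(2*V) = 4*V**2)
u(F)/I = (4*(23/2)**2)/(1/8297) = (4*(529/4))*8297 = 529*8297 = 4389113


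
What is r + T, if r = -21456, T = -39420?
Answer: -60876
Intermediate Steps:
r + T = -21456 - 39420 = -60876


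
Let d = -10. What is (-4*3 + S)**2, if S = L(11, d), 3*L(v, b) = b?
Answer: 2116/9 ≈ 235.11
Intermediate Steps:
L(v, b) = b/3
S = -10/3 (S = (1/3)*(-10) = -10/3 ≈ -3.3333)
(-4*3 + S)**2 = (-4*3 - 10/3)**2 = (-12 - 10/3)**2 = (-46/3)**2 = 2116/9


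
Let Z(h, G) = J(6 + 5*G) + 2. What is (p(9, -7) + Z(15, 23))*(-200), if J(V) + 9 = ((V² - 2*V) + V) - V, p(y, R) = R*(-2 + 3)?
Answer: -2877000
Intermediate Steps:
p(y, R) = R (p(y, R) = R*1 = R)
J(V) = -9 + V² - 2*V (J(V) = -9 + (((V² - 2*V) + V) - V) = -9 + ((V² - V) - V) = -9 + (V² - 2*V) = -9 + V² - 2*V)
Z(h, G) = -19 + (6 + 5*G)² - 10*G (Z(h, G) = (-9 + (6 + 5*G)² - 2*(6 + 5*G)) + 2 = (-9 + (6 + 5*G)² + (-12 - 10*G)) + 2 = (-21 + (6 + 5*G)² - 10*G) + 2 = -19 + (6 + 5*G)² - 10*G)
(p(9, -7) + Z(15, 23))*(-200) = (-7 + (17 + 25*23² + 50*23))*(-200) = (-7 + (17 + 25*529 + 1150))*(-200) = (-7 + (17 + 13225 + 1150))*(-200) = (-7 + 14392)*(-200) = 14385*(-200) = -2877000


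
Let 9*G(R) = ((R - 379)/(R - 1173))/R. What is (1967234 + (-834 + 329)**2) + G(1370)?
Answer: 5397889334581/2429010 ≈ 2.2223e+6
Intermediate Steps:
G(R) = (-379 + R)/(9*R*(-1173 + R)) (G(R) = (((R - 379)/(R - 1173))/R)/9 = (((-379 + R)/(-1173 + R))/R)/9 = ((-379 + R)/(R*(-1173 + R)))/9 = (-379 + R)/(9*R*(-1173 + R)))
(1967234 + (-834 + 329)**2) + G(1370) = (1967234 + (-834 + 329)**2) + (1/9)*(-379 + 1370)/(1370*(-1173 + 1370)) = (1967234 + (-505)**2) + (1/9)*(1/1370)*991/197 = (1967234 + 255025) + (1/9)*(1/1370)*(1/197)*991 = 2222259 + 991/2429010 = 5397889334581/2429010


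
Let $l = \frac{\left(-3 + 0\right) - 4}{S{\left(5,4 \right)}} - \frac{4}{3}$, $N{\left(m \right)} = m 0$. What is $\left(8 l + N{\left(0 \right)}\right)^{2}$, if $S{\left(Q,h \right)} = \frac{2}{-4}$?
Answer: $\frac{92416}{9} \approx 10268.0$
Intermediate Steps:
$N{\left(m \right)} = 0$
$S{\left(Q,h \right)} = - \frac{1}{2}$ ($S{\left(Q,h \right)} = 2 \left(- \frac{1}{4}\right) = - \frac{1}{2}$)
$l = \frac{38}{3}$ ($l = \frac{\left(-3 + 0\right) - 4}{- \frac{1}{2}} - \frac{4}{3} = \left(-3 - 4\right) \left(-2\right) - \frac{4}{3} = \left(-7\right) \left(-2\right) - \frac{4}{3} = 14 - \frac{4}{3} = \frac{38}{3} \approx 12.667$)
$\left(8 l + N{\left(0 \right)}\right)^{2} = \left(8 \cdot \frac{38}{3} + 0\right)^{2} = \left(\frac{304}{3} + 0\right)^{2} = \left(\frac{304}{3}\right)^{2} = \frac{92416}{9}$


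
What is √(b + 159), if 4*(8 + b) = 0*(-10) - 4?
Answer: 5*√6 ≈ 12.247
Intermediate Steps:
b = -9 (b = -8 + (0*(-10) - 4)/4 = -8 + (0 - 4)/4 = -8 + (¼)*(-4) = -8 - 1 = -9)
√(b + 159) = √(-9 + 159) = √150 = 5*√6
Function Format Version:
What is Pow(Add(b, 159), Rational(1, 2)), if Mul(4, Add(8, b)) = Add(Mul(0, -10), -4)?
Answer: Mul(5, Pow(6, Rational(1, 2))) ≈ 12.247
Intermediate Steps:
b = -9 (b = Add(-8, Mul(Rational(1, 4), Add(Mul(0, -10), -4))) = Add(-8, Mul(Rational(1, 4), Add(0, -4))) = Add(-8, Mul(Rational(1, 4), -4)) = Add(-8, -1) = -9)
Pow(Add(b, 159), Rational(1, 2)) = Pow(Add(-9, 159), Rational(1, 2)) = Pow(150, Rational(1, 2)) = Mul(5, Pow(6, Rational(1, 2)))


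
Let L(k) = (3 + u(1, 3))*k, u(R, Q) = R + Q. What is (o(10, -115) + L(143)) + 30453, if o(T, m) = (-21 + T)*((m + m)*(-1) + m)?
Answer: 30189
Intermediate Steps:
u(R, Q) = Q + R
o(T, m) = -m*(-21 + T) (o(T, m) = (-21 + T)*((2*m)*(-1) + m) = (-21 + T)*(-2*m + m) = (-21 + T)*(-m) = -m*(-21 + T))
L(k) = 7*k (L(k) = (3 + (3 + 1))*k = (3 + 4)*k = 7*k)
(o(10, -115) + L(143)) + 30453 = (-115*(21 - 1*10) + 7*143) + 30453 = (-115*(21 - 10) + 1001) + 30453 = (-115*11 + 1001) + 30453 = (-1265 + 1001) + 30453 = -264 + 30453 = 30189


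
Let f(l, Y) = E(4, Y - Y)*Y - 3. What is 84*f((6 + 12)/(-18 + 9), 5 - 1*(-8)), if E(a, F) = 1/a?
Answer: 21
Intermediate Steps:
f(l, Y) = -3 + Y/4 (f(l, Y) = Y/4 - 3 = -3 + Y/4)
84*f((6 + 12)/(-18 + 9), 5 - 1*(-8)) = 84*(-3 + (5 - 1*(-8))/4) = 84*(-3 + (5 + 8)/4) = 84*(-3 + (1/4)*13) = 84*(-3 + 13/4) = 84*(1/4) = 21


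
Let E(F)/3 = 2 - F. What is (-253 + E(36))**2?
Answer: 126025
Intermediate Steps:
E(F) = 6 - 3*F (E(F) = 3*(2 - F) = 6 - 3*F)
(-253 + E(36))**2 = (-253 + (6 - 3*36))**2 = (-253 + (6 - 108))**2 = (-253 - 102)**2 = (-355)**2 = 126025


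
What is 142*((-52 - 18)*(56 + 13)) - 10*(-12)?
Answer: -685740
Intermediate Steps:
142*((-52 - 18)*(56 + 13)) - 10*(-12) = 142*(-70*69) + 120 = 142*(-4830) + 120 = -685860 + 120 = -685740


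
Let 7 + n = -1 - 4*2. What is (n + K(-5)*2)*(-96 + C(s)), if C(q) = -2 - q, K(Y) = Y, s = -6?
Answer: 2392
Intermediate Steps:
n = -16 (n = -7 + (-1 - 4*2) = -7 + (-1 - 8) = -7 - 9 = -16)
(n + K(-5)*2)*(-96 + C(s)) = (-16 - 5*2)*(-96 + (-2 - 1*(-6))) = (-16 - 10)*(-96 + (-2 + 6)) = -26*(-96 + 4) = -26*(-92) = 2392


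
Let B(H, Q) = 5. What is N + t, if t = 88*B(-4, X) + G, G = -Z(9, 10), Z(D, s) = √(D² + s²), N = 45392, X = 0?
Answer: 45832 - √181 ≈ 45819.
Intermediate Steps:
G = -√181 (G = -√(9² + 10²) = -√(81 + 100) = -√181 ≈ -13.454)
t = 440 - √181 (t = 88*5 - √181 = 440 - √181 ≈ 426.55)
N + t = 45392 + (440 - √181) = 45832 - √181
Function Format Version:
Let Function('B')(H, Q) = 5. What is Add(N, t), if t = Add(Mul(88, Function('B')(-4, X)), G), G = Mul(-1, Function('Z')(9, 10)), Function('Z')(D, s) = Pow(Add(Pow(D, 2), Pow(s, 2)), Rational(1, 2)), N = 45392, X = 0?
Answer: Add(45832, Mul(-1, Pow(181, Rational(1, 2)))) ≈ 45819.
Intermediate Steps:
G = Mul(-1, Pow(181, Rational(1, 2))) (G = Mul(-1, Pow(Add(Pow(9, 2), Pow(10, 2)), Rational(1, 2))) = Mul(-1, Pow(Add(81, 100), Rational(1, 2))) = Mul(-1, Pow(181, Rational(1, 2))) ≈ -13.454)
t = Add(440, Mul(-1, Pow(181, Rational(1, 2)))) (t = Add(Mul(88, 5), Mul(-1, Pow(181, Rational(1, 2)))) = Add(440, Mul(-1, Pow(181, Rational(1, 2)))) ≈ 426.55)
Add(N, t) = Add(45392, Add(440, Mul(-1, Pow(181, Rational(1, 2))))) = Add(45832, Mul(-1, Pow(181, Rational(1, 2))))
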